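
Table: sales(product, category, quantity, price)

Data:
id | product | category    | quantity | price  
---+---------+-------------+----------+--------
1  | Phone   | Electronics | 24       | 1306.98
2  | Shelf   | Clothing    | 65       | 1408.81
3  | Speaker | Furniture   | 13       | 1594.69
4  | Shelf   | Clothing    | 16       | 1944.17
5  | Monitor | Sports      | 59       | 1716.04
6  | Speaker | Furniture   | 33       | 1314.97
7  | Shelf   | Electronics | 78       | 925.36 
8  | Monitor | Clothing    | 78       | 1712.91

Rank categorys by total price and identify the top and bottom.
SELECT category, SUM(price)
FROM sales
GROUP BY category
ORDER BY SUM(price)

All groups:
  Sports: 1716.04
  Electronics: 2232.34
  Furniture: 2909.66
  Clothing: 5065.89

Highest: Clothing (5065.89)
Lowest: Sports (1716.04)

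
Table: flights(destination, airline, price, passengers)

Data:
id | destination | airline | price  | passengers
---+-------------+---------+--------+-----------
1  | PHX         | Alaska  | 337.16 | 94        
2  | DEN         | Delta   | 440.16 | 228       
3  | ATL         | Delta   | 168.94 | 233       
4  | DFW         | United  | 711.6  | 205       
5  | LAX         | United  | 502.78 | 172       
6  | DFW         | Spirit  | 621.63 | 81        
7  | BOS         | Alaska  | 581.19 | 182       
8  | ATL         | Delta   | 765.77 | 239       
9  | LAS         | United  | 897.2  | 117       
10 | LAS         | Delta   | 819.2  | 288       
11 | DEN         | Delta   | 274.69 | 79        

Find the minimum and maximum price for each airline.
SELECT airline, MIN(price), MAX(price)
FROM flights
GROUP BY airline

Result:
  Alaska: min=337.16, max=581.19
  Delta: min=168.94, max=819.20
  Spirit: min=621.63, max=621.63
  United: min=502.78, max=897.20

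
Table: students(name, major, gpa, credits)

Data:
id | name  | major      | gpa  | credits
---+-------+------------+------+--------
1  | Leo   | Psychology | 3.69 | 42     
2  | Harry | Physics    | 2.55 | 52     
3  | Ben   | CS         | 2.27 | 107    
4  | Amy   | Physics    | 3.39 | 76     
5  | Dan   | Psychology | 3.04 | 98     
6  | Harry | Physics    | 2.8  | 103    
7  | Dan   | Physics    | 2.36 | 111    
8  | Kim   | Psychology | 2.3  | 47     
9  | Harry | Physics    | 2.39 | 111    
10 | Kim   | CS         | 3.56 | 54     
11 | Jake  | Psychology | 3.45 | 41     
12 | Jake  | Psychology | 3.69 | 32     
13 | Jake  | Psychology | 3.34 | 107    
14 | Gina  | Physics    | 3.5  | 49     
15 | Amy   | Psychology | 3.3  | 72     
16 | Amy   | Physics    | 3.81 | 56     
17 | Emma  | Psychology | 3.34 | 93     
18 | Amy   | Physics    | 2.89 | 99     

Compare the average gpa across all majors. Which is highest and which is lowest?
SELECT major, AVG(gpa)
FROM students
GROUP BY major
ORDER BY AVG(gpa)

All groups:
  CS: 2.92
  Physics: 2.96
  Psychology: 3.27

Highest: Psychology (3.27)
Lowest: CS (2.92)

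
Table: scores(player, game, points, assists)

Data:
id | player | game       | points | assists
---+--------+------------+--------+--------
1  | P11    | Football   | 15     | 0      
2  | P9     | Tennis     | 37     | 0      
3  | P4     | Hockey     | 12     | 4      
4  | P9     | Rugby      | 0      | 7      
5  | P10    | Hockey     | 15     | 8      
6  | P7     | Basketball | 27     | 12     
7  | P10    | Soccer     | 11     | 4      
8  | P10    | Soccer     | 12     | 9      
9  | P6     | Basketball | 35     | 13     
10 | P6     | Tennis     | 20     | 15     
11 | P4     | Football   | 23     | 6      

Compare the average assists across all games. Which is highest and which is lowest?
SELECT game, AVG(assists)
FROM scores
GROUP BY game
ORDER BY AVG(assists)

All groups:
  Football: 3.00
  Hockey: 6.00
  Soccer: 6.50
  Rugby: 7.00
  Tennis: 7.50
  Basketball: 12.50

Highest: Basketball (12.50)
Lowest: Football (3.00)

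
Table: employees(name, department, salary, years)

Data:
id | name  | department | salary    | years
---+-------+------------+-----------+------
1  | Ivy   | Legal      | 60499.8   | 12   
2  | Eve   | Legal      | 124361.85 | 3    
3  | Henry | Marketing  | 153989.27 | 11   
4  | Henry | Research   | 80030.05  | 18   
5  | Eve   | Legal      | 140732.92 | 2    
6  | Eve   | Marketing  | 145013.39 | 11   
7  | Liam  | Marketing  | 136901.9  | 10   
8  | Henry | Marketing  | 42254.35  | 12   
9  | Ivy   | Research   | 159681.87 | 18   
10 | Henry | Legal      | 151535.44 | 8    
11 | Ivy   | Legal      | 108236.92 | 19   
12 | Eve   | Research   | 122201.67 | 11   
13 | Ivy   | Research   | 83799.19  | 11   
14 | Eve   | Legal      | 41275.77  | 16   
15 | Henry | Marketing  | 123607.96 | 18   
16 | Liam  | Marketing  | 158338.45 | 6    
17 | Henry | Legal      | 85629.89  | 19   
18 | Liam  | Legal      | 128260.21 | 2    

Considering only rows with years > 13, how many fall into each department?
SELECT department, COUNT(*)
FROM employees
WHERE years > 13
GROUP BY department

Note: WHERE filters rows before grouping.

Result:
  Legal: 3
  Marketing: 1
  Research: 2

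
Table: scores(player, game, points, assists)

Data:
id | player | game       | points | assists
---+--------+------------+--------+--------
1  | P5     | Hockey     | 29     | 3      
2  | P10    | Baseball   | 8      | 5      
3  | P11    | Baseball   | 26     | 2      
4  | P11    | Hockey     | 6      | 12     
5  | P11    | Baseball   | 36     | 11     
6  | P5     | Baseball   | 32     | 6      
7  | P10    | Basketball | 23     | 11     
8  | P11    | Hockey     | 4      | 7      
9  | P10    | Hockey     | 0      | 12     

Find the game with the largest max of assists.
SELECT game, MAX(assists) as val
FROM scores
GROUP BY game
ORDER BY val DESC
LIMIT 1

Result: Hockey with max(assists) = 12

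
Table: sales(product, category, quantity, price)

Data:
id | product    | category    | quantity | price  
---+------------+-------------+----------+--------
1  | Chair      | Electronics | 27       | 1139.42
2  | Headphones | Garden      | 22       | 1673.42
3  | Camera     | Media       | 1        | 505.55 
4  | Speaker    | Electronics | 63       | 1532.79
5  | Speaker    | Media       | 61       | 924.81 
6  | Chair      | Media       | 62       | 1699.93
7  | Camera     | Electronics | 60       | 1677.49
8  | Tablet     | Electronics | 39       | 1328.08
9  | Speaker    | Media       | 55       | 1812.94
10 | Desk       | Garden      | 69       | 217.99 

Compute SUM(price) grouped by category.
SELECT category, SUM(price) as result
FROM sales
GROUP BY category

Result:
  Electronics: 5677.78
  Garden: 1891.41
  Media: 4943.23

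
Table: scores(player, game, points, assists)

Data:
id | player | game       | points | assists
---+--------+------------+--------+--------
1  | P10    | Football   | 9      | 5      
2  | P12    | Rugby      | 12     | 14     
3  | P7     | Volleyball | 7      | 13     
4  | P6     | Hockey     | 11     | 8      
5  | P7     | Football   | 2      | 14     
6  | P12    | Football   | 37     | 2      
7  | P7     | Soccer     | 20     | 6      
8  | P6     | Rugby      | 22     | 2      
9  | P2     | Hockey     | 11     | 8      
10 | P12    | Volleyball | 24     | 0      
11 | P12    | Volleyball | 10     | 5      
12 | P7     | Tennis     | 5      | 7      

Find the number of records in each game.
SELECT game, COUNT(*) as count
FROM scores
GROUP BY game

Result:
  Football: 3
  Hockey: 2
  Rugby: 2
  Soccer: 1
  Tennis: 1
  Volleyball: 3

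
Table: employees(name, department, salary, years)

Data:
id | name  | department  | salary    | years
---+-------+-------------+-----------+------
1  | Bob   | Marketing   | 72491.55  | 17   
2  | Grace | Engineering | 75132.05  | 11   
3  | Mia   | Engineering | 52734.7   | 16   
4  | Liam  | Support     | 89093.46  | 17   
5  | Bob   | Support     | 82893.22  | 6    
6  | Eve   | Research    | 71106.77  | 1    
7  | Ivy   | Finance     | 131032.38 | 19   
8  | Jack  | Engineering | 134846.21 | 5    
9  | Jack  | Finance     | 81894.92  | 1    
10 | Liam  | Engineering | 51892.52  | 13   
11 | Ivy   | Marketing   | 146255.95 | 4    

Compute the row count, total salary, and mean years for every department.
SELECT department,
       COUNT(*) as cnt,
       SUM(salary) as total_salary,
       AVG(years) as avg_years
FROM employees
GROUP BY department

Result:
  Engineering: 4 records, 314605.48 total salary, 11.25 avg years
  Finance: 2 records, 212927.30 total salary, 10.00 avg years
  Marketing: 2 records, 218747.50 total salary, 10.50 avg years
  Research: 1 records, 71106.77 total salary, 1.00 avg years
  Support: 2 records, 171986.68 total salary, 11.50 avg years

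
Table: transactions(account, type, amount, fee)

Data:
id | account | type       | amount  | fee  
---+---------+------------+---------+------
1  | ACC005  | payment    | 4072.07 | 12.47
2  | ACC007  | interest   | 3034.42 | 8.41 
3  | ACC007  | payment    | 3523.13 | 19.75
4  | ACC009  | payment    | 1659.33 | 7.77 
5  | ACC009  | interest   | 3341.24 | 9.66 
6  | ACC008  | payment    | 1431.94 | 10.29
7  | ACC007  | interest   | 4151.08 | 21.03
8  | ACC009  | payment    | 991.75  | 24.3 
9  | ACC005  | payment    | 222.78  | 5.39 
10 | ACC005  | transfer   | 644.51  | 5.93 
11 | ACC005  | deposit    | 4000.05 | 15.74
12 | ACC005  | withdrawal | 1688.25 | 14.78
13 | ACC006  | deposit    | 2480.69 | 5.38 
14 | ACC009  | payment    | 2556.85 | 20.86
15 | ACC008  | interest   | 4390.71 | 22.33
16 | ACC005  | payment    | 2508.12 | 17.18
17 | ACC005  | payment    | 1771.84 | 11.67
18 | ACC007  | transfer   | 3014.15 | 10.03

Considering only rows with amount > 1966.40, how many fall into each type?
SELECT type, COUNT(*)
FROM transactions
WHERE amount > 1966.40
GROUP BY type

Note: WHERE filters rows before grouping.

Result:
  deposit: 2
  interest: 4
  payment: 4
  transfer: 1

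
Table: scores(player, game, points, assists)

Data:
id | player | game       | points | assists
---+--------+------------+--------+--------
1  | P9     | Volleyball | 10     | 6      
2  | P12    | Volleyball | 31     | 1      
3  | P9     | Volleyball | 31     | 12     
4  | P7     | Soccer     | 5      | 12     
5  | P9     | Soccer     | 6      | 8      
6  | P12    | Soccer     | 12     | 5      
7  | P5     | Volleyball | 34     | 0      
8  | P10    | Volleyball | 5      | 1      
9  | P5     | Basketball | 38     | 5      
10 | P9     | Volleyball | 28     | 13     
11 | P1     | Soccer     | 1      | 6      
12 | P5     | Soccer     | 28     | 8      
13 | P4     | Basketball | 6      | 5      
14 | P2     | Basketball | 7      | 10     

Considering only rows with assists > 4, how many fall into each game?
SELECT game, COUNT(*)
FROM scores
WHERE assists > 4
GROUP BY game

Note: WHERE filters rows before grouping.

Result:
  Basketball: 3
  Soccer: 5
  Volleyball: 3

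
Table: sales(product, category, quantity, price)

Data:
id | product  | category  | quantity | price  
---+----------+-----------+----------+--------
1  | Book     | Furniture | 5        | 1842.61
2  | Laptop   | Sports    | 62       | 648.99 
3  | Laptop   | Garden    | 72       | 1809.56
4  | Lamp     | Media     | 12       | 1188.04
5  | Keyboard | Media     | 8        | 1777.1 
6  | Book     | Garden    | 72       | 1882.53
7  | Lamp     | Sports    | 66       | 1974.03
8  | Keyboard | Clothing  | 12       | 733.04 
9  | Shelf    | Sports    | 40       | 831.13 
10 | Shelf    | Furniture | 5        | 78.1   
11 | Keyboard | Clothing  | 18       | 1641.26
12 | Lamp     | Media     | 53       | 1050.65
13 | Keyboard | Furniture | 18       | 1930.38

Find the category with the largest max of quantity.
SELECT category, MAX(quantity) as val
FROM sales
GROUP BY category
ORDER BY val DESC
LIMIT 1

Result: Garden with max(quantity) = 72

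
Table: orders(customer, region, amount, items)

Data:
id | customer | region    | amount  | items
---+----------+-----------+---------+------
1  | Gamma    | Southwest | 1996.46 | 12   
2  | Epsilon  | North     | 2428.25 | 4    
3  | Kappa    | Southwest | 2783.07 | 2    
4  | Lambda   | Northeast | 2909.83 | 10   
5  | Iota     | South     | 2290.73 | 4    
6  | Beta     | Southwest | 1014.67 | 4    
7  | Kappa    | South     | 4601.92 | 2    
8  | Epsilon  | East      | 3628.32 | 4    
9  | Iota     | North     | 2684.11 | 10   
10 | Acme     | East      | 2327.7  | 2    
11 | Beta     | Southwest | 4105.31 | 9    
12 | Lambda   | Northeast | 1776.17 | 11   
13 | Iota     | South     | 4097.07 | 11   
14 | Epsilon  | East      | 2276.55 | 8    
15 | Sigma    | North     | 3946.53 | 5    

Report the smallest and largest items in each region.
SELECT region, MIN(items), MAX(items)
FROM orders
GROUP BY region

Result:
  East: min=2, max=8
  North: min=4, max=10
  Northeast: min=10, max=11
  South: min=2, max=11
  Southwest: min=2, max=12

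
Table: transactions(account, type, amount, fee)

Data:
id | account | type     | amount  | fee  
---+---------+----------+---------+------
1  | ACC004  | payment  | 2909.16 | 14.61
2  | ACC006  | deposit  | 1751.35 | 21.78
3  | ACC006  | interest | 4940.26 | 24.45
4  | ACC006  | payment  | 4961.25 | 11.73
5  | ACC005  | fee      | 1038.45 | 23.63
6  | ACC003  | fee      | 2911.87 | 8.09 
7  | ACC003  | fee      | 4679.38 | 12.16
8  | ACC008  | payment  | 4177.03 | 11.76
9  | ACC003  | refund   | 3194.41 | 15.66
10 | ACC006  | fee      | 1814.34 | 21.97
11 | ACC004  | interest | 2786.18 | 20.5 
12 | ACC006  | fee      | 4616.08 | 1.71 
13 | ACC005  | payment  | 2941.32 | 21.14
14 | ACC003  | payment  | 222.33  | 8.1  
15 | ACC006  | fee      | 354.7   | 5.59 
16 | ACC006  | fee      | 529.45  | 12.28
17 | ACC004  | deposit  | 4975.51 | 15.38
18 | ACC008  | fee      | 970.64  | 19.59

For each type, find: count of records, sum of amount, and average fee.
SELECT type,
       COUNT(*) as cnt,
       SUM(amount) as total_amount,
       AVG(fee) as avg_fee
FROM transactions
GROUP BY type

Result:
  deposit: 2 records, 6726.86 total amount, 18.58 avg fee
  fee: 8 records, 16914.91 total amount, 13.13 avg fee
  interest: 2 records, 7726.44 total amount, 22.48 avg fee
  payment: 5 records, 15211.09 total amount, 13.47 avg fee
  refund: 1 records, 3194.41 total amount, 15.66 avg fee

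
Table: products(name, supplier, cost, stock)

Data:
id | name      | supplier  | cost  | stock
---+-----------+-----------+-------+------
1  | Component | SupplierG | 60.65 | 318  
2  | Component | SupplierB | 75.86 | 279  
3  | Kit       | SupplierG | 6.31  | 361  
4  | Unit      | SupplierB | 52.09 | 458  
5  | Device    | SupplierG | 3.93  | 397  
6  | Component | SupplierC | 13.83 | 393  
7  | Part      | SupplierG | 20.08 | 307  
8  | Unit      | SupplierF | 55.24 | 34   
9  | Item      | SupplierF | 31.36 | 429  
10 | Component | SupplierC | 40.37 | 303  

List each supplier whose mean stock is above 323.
SELECT supplier, AVG(stock)
FROM products
GROUP BY supplier
HAVING AVG(stock) > 323

Result:
  SupplierB: avg=368.50
  SupplierC: avg=348.00
  SupplierG: avg=345.75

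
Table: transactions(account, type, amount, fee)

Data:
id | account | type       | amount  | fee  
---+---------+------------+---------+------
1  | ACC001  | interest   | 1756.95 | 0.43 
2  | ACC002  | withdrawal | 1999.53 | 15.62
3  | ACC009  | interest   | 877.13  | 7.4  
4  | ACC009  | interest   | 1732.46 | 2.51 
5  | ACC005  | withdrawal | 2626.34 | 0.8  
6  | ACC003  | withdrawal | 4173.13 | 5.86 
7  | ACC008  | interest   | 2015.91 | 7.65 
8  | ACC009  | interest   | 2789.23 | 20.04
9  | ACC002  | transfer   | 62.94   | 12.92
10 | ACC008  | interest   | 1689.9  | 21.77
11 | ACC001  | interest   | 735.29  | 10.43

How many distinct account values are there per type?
SELECT type, COUNT(DISTINCT account)
FROM transactions
GROUP BY type

Result:
  interest: 3 distinct
  transfer: 1 distinct
  withdrawal: 3 distinct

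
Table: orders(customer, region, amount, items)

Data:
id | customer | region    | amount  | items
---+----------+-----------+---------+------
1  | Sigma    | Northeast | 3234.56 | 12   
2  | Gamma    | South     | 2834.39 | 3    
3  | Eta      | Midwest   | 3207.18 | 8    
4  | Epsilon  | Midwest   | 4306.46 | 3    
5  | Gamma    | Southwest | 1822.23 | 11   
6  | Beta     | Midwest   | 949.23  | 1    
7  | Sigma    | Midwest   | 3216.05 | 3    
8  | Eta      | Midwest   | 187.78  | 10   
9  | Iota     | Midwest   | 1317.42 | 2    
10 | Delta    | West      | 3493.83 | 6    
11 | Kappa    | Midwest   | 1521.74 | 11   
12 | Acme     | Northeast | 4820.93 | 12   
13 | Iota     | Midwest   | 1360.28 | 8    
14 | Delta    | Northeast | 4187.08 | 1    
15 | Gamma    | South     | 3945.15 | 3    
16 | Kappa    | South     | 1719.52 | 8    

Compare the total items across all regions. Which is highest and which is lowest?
SELECT region, SUM(items)
FROM orders
GROUP BY region
ORDER BY SUM(items)

All groups:
  West: 6
  Southwest: 11
  South: 14
  Northeast: 25
  Midwest: 46

Highest: Midwest (46)
Lowest: West (6)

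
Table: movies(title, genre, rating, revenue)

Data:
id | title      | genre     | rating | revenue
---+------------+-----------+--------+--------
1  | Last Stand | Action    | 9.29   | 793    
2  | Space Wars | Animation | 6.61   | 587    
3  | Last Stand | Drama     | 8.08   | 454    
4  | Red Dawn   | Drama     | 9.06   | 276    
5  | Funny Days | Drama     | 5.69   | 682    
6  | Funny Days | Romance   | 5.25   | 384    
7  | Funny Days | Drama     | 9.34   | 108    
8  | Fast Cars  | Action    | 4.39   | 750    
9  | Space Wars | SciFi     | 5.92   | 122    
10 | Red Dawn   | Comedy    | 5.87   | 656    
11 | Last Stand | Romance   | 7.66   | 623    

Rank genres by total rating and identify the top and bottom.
SELECT genre, SUM(rating)
FROM movies
GROUP BY genre
ORDER BY SUM(rating)

All groups:
  Comedy: 5.87
  SciFi: 5.92
  Animation: 6.61
  Romance: 12.91
  Action: 13.68
  Drama: 32.17

Highest: Drama (32.17)
Lowest: Comedy (5.87)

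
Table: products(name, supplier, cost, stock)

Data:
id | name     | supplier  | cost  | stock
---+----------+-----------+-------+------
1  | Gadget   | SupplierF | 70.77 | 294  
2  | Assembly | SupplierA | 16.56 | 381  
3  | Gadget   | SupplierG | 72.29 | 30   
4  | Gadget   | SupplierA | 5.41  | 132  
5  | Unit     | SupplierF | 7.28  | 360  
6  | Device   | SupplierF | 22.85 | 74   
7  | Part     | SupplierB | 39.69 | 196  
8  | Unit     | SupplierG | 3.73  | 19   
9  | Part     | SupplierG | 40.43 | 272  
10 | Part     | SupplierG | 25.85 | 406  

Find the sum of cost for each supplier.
SELECT supplier, SUM(cost) as result
FROM products
GROUP BY supplier

Result:
  SupplierA: 21.97
  SupplierB: 39.69
  SupplierF: 100.90
  SupplierG: 142.30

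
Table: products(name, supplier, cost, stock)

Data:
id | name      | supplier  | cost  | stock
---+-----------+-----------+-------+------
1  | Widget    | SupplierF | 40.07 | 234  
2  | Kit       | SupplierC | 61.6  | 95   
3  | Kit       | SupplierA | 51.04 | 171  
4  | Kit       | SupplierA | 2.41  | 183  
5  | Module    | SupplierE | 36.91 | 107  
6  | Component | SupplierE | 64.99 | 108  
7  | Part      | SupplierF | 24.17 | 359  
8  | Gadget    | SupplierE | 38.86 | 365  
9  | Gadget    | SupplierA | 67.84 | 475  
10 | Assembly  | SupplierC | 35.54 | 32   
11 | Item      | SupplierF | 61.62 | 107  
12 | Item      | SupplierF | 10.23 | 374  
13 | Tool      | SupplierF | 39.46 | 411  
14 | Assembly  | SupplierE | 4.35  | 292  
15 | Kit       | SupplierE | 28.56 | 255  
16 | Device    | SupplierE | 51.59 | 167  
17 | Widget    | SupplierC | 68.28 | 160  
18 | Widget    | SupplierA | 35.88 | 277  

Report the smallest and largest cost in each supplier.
SELECT supplier, MIN(cost), MAX(cost)
FROM products
GROUP BY supplier

Result:
  SupplierA: min=2.41, max=67.84
  SupplierC: min=35.54, max=68.28
  SupplierE: min=4.35, max=64.99
  SupplierF: min=10.23, max=61.62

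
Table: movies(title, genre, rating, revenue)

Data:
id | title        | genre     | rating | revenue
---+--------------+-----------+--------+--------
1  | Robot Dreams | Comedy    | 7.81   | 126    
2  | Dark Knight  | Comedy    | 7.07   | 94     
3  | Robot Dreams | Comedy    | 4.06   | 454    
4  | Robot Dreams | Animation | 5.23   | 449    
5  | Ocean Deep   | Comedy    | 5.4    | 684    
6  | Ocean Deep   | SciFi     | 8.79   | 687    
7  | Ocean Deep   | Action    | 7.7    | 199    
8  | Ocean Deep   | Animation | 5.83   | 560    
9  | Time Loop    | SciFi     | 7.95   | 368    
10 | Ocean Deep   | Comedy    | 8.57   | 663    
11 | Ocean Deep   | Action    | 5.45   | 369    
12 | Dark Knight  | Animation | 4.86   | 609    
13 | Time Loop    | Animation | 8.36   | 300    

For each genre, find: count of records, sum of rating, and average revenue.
SELECT genre,
       COUNT(*) as cnt,
       SUM(rating) as total_rating,
       AVG(revenue) as avg_revenue
FROM movies
GROUP BY genre

Result:
  Action: 2 records, 13.15 total rating, 284.00 avg revenue
  Animation: 4 records, 24.28 total rating, 479.50 avg revenue
  Comedy: 5 records, 32.91 total rating, 404.20 avg revenue
  SciFi: 2 records, 16.74 total rating, 527.50 avg revenue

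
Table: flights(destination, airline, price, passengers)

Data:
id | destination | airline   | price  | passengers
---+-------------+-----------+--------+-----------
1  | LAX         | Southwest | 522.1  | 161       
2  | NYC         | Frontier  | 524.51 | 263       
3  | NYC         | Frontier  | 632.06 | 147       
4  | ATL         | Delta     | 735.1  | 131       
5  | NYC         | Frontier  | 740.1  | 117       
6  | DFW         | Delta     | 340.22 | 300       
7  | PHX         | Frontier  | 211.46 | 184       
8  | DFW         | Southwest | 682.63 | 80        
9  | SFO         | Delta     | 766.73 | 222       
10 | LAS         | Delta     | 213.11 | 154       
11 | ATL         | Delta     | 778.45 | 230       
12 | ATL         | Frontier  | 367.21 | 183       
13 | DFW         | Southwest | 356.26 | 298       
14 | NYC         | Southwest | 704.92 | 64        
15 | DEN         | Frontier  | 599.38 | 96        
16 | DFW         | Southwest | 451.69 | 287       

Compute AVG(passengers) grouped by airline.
SELECT airline, AVG(passengers) as result
FROM flights
GROUP BY airline

Result:
  Delta: 207.40
  Frontier: 165.00
  Southwest: 178.00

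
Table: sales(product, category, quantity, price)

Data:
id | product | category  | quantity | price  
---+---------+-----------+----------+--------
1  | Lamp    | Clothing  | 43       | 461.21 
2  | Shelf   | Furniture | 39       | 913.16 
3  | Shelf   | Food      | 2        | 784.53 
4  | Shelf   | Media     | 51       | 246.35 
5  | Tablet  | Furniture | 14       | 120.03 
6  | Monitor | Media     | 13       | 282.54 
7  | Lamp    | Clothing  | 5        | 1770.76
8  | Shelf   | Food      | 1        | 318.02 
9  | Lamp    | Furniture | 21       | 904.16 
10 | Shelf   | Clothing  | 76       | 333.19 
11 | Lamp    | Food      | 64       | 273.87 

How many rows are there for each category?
SELECT category, COUNT(*) as count
FROM sales
GROUP BY category

Result:
  Clothing: 3
  Food: 3
  Furniture: 3
  Media: 2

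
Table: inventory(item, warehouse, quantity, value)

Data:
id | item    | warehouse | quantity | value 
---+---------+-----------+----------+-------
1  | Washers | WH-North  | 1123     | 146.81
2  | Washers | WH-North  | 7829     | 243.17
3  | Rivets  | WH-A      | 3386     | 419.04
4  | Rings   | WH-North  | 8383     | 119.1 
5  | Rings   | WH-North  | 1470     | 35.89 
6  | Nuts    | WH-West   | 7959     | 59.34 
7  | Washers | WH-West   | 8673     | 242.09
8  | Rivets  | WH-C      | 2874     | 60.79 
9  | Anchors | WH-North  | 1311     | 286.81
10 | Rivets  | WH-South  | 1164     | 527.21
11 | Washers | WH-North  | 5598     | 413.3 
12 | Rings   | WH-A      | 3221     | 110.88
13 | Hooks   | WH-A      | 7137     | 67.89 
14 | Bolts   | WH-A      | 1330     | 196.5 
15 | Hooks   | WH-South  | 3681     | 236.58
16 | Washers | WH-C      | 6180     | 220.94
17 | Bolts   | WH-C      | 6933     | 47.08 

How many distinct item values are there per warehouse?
SELECT warehouse, COUNT(DISTINCT item)
FROM inventory
GROUP BY warehouse

Result:
  WH-A: 4 distinct
  WH-C: 3 distinct
  WH-North: 3 distinct
  WH-South: 2 distinct
  WH-West: 2 distinct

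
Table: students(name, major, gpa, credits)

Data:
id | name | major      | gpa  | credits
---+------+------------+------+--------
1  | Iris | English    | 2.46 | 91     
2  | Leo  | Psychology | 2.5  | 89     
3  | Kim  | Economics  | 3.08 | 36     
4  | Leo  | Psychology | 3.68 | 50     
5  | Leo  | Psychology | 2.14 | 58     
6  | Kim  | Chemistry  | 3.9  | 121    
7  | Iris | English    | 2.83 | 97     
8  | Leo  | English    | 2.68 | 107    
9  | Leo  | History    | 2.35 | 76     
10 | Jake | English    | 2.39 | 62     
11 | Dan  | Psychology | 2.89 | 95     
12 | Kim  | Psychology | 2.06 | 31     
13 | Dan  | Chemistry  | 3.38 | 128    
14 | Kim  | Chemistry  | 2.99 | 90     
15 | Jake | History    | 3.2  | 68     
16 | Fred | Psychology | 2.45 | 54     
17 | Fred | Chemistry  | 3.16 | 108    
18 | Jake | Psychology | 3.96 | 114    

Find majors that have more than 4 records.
SELECT major, COUNT(*) as cnt
FROM students
GROUP BY major
HAVING COUNT(*) > 4

Result:
  Psychology: 7

Note: HAVING filters groups after aggregation, WHERE filters rows before.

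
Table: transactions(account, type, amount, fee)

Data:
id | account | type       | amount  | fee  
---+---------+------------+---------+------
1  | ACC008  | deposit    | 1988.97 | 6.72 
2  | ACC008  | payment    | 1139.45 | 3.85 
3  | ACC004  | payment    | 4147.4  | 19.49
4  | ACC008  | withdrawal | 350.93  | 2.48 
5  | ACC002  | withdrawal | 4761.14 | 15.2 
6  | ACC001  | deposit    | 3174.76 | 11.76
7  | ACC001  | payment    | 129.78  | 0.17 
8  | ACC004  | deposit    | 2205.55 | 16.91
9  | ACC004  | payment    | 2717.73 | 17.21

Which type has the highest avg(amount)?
SELECT type, AVG(amount) as val
FROM transactions
GROUP BY type
ORDER BY val DESC
LIMIT 1

Result: withdrawal with avg(amount) = 2556.04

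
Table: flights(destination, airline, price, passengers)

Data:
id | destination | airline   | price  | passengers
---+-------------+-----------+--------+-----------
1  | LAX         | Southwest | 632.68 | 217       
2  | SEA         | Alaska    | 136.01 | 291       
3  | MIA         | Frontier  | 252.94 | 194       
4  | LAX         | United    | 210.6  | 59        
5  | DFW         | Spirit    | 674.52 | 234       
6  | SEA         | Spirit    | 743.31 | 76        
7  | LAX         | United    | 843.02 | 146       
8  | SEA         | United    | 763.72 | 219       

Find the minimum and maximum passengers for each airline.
SELECT airline, MIN(passengers), MAX(passengers)
FROM flights
GROUP BY airline

Result:
  Alaska: min=291, max=291
  Frontier: min=194, max=194
  Southwest: min=217, max=217
  Spirit: min=76, max=234
  United: min=59, max=219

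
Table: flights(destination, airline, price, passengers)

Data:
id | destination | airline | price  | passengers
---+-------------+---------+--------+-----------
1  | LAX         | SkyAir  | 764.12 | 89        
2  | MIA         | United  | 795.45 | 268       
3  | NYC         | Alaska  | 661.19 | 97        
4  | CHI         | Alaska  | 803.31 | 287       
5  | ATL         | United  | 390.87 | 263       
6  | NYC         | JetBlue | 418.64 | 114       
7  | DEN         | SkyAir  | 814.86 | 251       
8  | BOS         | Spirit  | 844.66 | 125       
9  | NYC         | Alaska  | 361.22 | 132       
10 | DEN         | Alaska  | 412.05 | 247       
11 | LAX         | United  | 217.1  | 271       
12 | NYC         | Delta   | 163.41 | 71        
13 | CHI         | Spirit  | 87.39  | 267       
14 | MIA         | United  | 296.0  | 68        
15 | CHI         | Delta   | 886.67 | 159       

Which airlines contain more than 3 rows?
SELECT airline, COUNT(*) as cnt
FROM flights
GROUP BY airline
HAVING COUNT(*) > 3

Result:
  Alaska: 4
  United: 4

Note: HAVING filters groups after aggregation, WHERE filters rows before.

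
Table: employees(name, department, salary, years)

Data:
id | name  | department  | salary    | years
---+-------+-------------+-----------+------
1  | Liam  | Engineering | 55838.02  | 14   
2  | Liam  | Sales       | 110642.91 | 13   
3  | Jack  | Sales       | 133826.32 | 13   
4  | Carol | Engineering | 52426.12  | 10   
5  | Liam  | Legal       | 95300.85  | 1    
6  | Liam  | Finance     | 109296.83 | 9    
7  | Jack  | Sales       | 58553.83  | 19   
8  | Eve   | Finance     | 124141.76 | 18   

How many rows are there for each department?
SELECT department, COUNT(*) as count
FROM employees
GROUP BY department

Result:
  Engineering: 2
  Finance: 2
  Legal: 1
  Sales: 3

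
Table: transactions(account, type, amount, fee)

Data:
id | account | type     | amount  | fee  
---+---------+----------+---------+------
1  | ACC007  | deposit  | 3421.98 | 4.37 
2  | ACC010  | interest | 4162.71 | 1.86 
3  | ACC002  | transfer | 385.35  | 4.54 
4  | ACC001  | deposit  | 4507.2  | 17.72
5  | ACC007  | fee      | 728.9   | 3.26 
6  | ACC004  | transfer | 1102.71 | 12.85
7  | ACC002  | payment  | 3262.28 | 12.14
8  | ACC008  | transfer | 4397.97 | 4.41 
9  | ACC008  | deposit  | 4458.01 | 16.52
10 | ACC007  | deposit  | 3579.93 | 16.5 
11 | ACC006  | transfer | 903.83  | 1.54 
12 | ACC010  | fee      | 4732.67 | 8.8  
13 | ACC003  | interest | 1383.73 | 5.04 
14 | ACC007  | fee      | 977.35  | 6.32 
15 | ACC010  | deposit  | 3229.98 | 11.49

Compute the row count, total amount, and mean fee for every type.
SELECT type,
       COUNT(*) as cnt,
       SUM(amount) as total_amount,
       AVG(fee) as avg_fee
FROM transactions
GROUP BY type

Result:
  deposit: 5 records, 19197.10 total amount, 13.32 avg fee
  fee: 3 records, 6438.92 total amount, 6.13 avg fee
  interest: 2 records, 5546.44 total amount, 3.45 avg fee
  payment: 1 records, 3262.28 total amount, 12.14 avg fee
  transfer: 4 records, 6789.86 total amount, 5.84 avg fee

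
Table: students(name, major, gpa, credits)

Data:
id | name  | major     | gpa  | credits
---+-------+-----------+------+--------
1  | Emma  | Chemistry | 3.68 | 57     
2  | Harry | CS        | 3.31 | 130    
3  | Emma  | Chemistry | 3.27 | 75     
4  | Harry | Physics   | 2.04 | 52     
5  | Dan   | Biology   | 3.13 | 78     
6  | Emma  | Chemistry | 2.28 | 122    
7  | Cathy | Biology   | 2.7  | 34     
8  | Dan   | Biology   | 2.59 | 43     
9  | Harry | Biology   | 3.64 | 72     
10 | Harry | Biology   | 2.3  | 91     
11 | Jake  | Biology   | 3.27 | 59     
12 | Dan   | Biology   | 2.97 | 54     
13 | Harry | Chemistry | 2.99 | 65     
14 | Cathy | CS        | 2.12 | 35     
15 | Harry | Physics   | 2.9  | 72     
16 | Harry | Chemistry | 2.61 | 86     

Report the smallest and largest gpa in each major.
SELECT major, MIN(gpa), MAX(gpa)
FROM students
GROUP BY major

Result:
  Biology: min=2.30, max=3.64
  CS: min=2.12, max=3.31
  Chemistry: min=2.28, max=3.68
  Physics: min=2.04, max=2.90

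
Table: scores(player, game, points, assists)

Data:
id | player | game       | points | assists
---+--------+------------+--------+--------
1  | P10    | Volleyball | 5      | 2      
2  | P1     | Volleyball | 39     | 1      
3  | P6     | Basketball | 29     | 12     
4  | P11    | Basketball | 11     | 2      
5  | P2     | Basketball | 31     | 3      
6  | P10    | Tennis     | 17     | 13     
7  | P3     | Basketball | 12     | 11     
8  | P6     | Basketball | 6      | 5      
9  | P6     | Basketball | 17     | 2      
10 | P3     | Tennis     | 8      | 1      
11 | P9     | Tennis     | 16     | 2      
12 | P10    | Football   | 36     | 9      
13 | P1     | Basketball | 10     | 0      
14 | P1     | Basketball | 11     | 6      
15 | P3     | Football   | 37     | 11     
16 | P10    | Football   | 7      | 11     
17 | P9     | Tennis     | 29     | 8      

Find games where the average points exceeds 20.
SELECT game, AVG(points)
FROM scores
GROUP BY game
HAVING AVG(points) > 20

Result:
  Football: avg=26.67
  Volleyball: avg=22.00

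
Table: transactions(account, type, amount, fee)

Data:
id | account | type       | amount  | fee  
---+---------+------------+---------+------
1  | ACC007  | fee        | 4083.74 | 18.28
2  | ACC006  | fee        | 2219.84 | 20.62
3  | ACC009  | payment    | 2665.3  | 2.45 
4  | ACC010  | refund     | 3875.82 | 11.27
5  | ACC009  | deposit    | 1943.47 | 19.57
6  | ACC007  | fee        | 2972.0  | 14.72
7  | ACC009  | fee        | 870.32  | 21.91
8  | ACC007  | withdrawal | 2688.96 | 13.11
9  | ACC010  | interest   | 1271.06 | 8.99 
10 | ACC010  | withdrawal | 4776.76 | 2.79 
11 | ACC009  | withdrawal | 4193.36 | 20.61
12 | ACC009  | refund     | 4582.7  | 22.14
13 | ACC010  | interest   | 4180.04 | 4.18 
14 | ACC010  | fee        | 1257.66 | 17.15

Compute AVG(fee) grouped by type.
SELECT type, AVG(fee) as result
FROM transactions
GROUP BY type

Result:
  deposit: 19.57
  fee: 18.54
  interest: 6.59
  payment: 2.45
  refund: 16.71
  withdrawal: 12.17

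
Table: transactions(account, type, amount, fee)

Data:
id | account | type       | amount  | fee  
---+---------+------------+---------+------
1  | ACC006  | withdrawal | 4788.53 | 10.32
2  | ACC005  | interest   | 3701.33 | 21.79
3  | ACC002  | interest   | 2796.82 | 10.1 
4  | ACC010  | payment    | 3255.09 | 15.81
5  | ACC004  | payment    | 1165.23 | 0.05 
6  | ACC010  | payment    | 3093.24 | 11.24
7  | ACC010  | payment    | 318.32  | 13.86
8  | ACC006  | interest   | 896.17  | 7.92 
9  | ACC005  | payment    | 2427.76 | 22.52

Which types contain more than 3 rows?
SELECT type, COUNT(*) as cnt
FROM transactions
GROUP BY type
HAVING COUNT(*) > 3

Result:
  payment: 5

Note: HAVING filters groups after aggregation, WHERE filters rows before.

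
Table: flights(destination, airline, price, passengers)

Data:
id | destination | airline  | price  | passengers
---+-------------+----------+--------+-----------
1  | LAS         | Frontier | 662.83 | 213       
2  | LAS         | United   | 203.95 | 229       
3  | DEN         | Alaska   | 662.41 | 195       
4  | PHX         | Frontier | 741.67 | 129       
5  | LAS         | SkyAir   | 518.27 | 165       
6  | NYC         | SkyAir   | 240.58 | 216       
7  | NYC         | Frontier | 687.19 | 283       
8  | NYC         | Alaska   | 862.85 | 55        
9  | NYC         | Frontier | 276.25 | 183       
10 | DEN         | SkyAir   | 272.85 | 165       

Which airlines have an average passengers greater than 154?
SELECT airline, AVG(passengers)
FROM flights
GROUP BY airline
HAVING AVG(passengers) > 154

Result:
  Frontier: avg=202.00
  SkyAir: avg=182.00
  United: avg=229.00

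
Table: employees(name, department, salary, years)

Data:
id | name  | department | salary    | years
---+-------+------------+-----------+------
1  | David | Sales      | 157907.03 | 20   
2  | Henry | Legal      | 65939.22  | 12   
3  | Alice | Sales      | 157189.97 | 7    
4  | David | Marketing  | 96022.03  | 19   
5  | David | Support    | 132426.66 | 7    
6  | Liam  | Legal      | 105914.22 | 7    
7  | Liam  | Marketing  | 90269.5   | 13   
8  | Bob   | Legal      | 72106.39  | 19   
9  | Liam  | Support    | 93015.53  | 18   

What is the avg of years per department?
SELECT department, AVG(years) as result
FROM employees
GROUP BY department

Result:
  Legal: 12.67
  Marketing: 16.00
  Sales: 13.50
  Support: 12.50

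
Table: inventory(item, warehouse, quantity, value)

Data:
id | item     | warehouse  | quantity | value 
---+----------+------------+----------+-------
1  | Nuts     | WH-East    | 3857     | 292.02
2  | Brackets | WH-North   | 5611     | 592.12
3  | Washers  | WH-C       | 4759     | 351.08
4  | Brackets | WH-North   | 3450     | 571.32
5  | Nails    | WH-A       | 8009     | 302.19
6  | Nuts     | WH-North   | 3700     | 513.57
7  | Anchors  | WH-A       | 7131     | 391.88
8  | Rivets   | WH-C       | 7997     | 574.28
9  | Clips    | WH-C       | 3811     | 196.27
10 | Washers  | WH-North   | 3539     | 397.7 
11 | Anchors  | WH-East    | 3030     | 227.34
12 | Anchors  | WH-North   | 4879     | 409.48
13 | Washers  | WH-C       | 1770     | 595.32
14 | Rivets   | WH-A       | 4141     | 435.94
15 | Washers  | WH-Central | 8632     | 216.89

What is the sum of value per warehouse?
SELECT warehouse, SUM(value) as result
FROM inventory
GROUP BY warehouse

Result:
  WH-A: 1130.01
  WH-C: 1716.95
  WH-Central: 216.89
  WH-East: 519.36
  WH-North: 2484.19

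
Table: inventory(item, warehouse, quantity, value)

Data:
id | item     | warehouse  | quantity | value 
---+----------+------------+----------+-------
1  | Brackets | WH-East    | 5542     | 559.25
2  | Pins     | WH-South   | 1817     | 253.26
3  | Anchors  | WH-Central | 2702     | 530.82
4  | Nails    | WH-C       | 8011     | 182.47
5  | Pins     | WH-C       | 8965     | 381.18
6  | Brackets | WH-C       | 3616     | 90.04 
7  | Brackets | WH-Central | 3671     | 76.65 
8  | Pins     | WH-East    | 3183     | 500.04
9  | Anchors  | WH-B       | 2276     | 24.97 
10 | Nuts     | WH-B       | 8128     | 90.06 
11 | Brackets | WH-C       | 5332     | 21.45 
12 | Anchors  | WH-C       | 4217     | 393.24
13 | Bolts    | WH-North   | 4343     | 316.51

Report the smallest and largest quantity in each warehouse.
SELECT warehouse, MIN(quantity), MAX(quantity)
FROM inventory
GROUP BY warehouse

Result:
  WH-B: min=2276, max=8128
  WH-C: min=3616, max=8965
  WH-Central: min=2702, max=3671
  WH-East: min=3183, max=5542
  WH-North: min=4343, max=4343
  WH-South: min=1817, max=1817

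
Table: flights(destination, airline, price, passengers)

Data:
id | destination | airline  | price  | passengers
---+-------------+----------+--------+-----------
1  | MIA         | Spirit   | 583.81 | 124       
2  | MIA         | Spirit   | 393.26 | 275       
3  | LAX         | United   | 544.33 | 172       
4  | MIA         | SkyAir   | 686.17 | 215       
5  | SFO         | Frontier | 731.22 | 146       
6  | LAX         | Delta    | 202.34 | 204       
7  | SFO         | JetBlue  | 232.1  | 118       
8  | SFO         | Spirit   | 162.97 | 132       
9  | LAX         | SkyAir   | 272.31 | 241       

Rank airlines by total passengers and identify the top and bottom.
SELECT airline, SUM(passengers)
FROM flights
GROUP BY airline
ORDER BY SUM(passengers)

All groups:
  JetBlue: 118
  Frontier: 146
  United: 172
  Delta: 204
  SkyAir: 456
  Spirit: 531

Highest: Spirit (531)
Lowest: JetBlue (118)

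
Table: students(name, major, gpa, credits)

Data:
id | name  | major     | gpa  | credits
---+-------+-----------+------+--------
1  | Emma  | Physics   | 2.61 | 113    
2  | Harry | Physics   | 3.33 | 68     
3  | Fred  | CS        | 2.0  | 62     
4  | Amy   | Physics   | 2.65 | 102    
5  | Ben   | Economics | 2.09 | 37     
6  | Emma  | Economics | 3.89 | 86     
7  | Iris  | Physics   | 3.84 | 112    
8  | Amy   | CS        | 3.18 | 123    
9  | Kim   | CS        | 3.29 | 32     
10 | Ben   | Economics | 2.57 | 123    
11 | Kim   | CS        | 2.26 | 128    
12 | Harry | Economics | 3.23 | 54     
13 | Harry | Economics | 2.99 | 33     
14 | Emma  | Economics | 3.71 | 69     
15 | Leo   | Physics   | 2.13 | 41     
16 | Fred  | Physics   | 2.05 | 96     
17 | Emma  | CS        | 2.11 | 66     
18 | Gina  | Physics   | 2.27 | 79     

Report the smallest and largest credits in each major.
SELECT major, MIN(credits), MAX(credits)
FROM students
GROUP BY major

Result:
  CS: min=32, max=128
  Economics: min=33, max=123
  Physics: min=41, max=113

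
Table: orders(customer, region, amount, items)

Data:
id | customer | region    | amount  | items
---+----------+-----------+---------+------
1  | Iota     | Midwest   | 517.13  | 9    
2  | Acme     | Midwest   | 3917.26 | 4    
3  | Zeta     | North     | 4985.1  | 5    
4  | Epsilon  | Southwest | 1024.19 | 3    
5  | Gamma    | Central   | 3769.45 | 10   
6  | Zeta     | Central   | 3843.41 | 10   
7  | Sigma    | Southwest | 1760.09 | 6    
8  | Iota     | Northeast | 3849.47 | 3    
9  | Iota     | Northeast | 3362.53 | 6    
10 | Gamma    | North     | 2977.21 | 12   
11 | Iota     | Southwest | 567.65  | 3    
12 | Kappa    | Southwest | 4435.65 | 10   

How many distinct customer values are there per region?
SELECT region, COUNT(DISTINCT customer)
FROM orders
GROUP BY region

Result:
  Central: 2 distinct
  Midwest: 2 distinct
  North: 2 distinct
  Northeast: 1 distinct
  Southwest: 4 distinct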